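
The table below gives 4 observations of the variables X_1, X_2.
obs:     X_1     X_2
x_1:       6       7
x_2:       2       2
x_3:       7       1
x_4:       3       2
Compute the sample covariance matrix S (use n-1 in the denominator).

Step 1 — column means:
  mean(X_1) = (6 + 2 + 7 + 3) / 4 = 18/4 = 4.5
  mean(X_2) = (7 + 2 + 1 + 2) / 4 = 12/4 = 3

Step 2 — sample covariance S[i,j] = (1/(n-1)) · Σ_k (x_{k,i} - mean_i) · (x_{k,j} - mean_j), with n-1 = 3.
  S[X_1,X_1] = ((1.5)·(1.5) + (-2.5)·(-2.5) + (2.5)·(2.5) + (-1.5)·(-1.5)) / 3 = 17/3 = 5.6667
  S[X_1,X_2] = ((1.5)·(4) + (-2.5)·(-1) + (2.5)·(-2) + (-1.5)·(-1)) / 3 = 5/3 = 1.6667
  S[X_2,X_2] = ((4)·(4) + (-1)·(-1) + (-2)·(-2) + (-1)·(-1)) / 3 = 22/3 = 7.3333

S is symmetric (S[j,i] = S[i,j]). Assembling:

S = [[5.6667, 1.6667],
 [1.6667, 7.3333]]


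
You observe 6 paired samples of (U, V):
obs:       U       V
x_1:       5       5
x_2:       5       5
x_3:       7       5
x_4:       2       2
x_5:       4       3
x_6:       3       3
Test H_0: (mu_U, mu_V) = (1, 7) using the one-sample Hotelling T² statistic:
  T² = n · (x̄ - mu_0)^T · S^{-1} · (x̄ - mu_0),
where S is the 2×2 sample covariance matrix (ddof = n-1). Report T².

Step 1 — sample mean vector:
  mean(U) = (5 + 5 + 7 + 2 + 4 + 3) / 6 = 26/6 = 4.3333
  mean(V) = (5 + 5 + 5 + 2 + 3 + 3) / 6 = 23/6 = 3.8333
  x̄ = (4.3333, 3.8333),  deviation x̄ - mu_0 = (4.3333, 3.8333) - (1, 7) = (3.3333, -3.1667).

Step 2 — sample covariance matrix, S[i,j] = (1/(n-1)) · Σ_k (x_{k,i} - mean_i) · (x_{k,j} - mean_j), divisor n-1 = 5:
  S[U,U] = ((0.6667)·(0.6667) + (0.6667)·(0.6667) + (2.6667)·(2.6667) + (-2.3333)·(-2.3333) + (-0.3333)·(-0.3333) + (-1.3333)·(-1.3333)) / 5 = 15.3333/5 = 3.0667
  S[U,V] = ((0.6667)·(1.1667) + (0.6667)·(1.1667) + (2.6667)·(1.1667) + (-2.3333)·(-1.8333) + (-0.3333)·(-0.8333) + (-1.3333)·(-0.8333)) / 5 = 10.3333/5 = 2.0667
  S[V,V] = ((1.1667)·(1.1667) + (1.1667)·(1.1667) + (1.1667)·(1.1667) + (-1.8333)·(-1.8333) + (-0.8333)·(-0.8333) + (-0.8333)·(-0.8333)) / 5 = 8.8333/5 = 1.7667
  S = [[3.0667, 2.0667],
 [2.0667, 1.7667]].

Step 3 — invert S. det(S) = 3.0667·1.7667 - (2.0667)² = 1.1467.
  S^{-1} = (1/det) · [[d, -b], [-b, a]] = [[1.5407, -1.8023],
 [-1.8023, 2.6744]].

Step 4 — quadratic form (x̄ - mu_0)^T · S^{-1} · (x̄ - mu_0):
  S^{-1} · (x̄ - mu_0) = (10.843, -14.4767),
  (x̄ - mu_0)^T · [...] = (3.3333)·(10.843) + (-3.1667)·(-14.4767) = 81.9864.

Step 5 — scale by n: T² = 6 · 81.9864 = 491.9186.

T² ≈ 491.9186


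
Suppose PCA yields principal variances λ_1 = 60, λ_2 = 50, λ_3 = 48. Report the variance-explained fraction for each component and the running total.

Step 1 — total variance = trace(Sigma) = Σ λ_i = 60 + 50 + 48 = 158.

Step 2 — fraction explained by component i = λ_i / Σ λ:
  PC1: 60/158 = 0.3797
  PC2: 50/158 = 0.3165
  PC3: 48/158 = 0.3038

Step 3 — cumulative fraction after k components = (λ_1 + ... + λ_k) / Σ λ:
  k = 1: 60/158 = 0.3797
  k = 2: (60 + 50)/158 = 110/158 = 0.6962
  k = 3: (60 + 50 + 48)/158 = 158/158 = 1

Summary (fraction, with percent):

explained: PC1 0.3797 (37.97%), PC2 0.3165 (31.65%), PC3 0.3038 (30.38%);  cumulative: 0.3797, 0.6962, 1


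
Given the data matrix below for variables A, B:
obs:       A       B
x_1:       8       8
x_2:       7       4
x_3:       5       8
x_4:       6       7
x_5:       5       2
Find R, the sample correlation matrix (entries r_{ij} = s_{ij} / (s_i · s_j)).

Step 1 — column means:
  mean(A) = (8 + 7 + 5 + 6 + 5) / 5 = 31/5 = 6.2
  mean(B) = (8 + 4 + 8 + 7 + 2) / 5 = 29/5 = 5.8

Step 2 — sample variances and covariances s[i,j] = (1/(n-1)) · Σ_k (x_{k,i} - mean_i) · (x_{k,j} - mean_j), with n-1 = 4:
  s[A,A] = ((1.8)·(1.8) + (0.8)·(0.8) + (-1.2)·(-1.2) + (-0.2)·(-0.2) + (-1.2)·(-1.2)) / 4 = 6.8/4 = 1.7
  s[A,B] = ((1.8)·(2.2) + (0.8)·(-1.8) + (-1.2)·(2.2) + (-0.2)·(1.2) + (-1.2)·(-3.8)) / 4 = 4.2/4 = 1.05
  s[B,B] = ((2.2)·(2.2) + (-1.8)·(-1.8) + (2.2)·(2.2) + (1.2)·(1.2) + (-3.8)·(-3.8)) / 4 = 28.8/4 = 7.2
  Sample standard deviations s_i = √(s[i,i]):
  s(A) = √(1.7) = 1.3038
  s(B) = √(7.2) = 2.6833

Step 3 — r_{ij} = s_{ij} / (s_i · s_j):
  r[A,A] = 1 (diagonal).
  r[A,B] = 1.05 / (1.3038 · 2.6833) = 1.05 / 3.4986 = 0.3001
  r[B,B] = 1 (diagonal).

R is symmetric with unit diagonal. Assembling:

R = [[1, 0.3001],
 [0.3001, 1]]


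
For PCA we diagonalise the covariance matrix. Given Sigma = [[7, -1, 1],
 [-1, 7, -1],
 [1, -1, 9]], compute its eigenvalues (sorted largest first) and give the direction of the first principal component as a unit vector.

Step 1 — characteristic polynomial p(λ) = det(λI - Sigma) = λ³ - tr·λ² + c_1·λ - det, where tr = trace, c_1 = sum of the principal 2×2 minors, det = det(Sigma):
  tr = 7 + 7 + 9 = 23,
  c_1 = (7·7 - (-1)²) + (7·9 - (1)²) + (7·9 - (-1)²) = 48 + 62 + 62 = 172,
  det = 7·(7·9 - (-1)²) - (-1)·((-1)·9 - (-1)·(1)) + (1)·((-1)·(-1) - 7·(1)) = 7·(62) - (-1)·(-8) + (1)·(-6) = 420.
  So p(λ) = λ³ - 23λ² + 172λ - 420.
Step 2 — look for an integer root (rational root theorem: any rational root is an integer divisor of 420). Testing λ = 6:
  p(6) = 216 - 828 + 1032 - 420 = 0  ✓
  Dividing out (λ - 6): p(λ) = (λ - 6)(λ² - 17λ + 70).
Step 3 — remaining eigenvalues from the quadratic λ² - 17λ + 70 = 0:
  Δ = 17² - 4·70 = 289 - 280 = 9,  λ = (17 ± √9)/2 = (17 ± 3)/2 = 10 or 7.
  Sorted: λ_1 = 10,  λ_2 = 7,  λ_3 = 6  (check: sum = 23 = tr ✓).

Step 4 — unit eigenvector for λ_1 = 10: v spans the null space of (Sigma - λ_1 I), whose rows are
  r_1 = (-3, -1, 1),  r_2 = (-1, -3, -1),  r_3 = (1, -1, -1).
  v is orthogonal to every row, so take v ∝ r_1 × r_2 = ((-1)·(-1) - (1)·(-3), (1)·(-1) - (-3)·(-1), (-3)·(-3) - (-1)·(-1)) = (4, -4, 8).
  Rescale (divide by 4): u = (1, -1, 2).
  ||u|| = √((1)² + (-1)² + (2)²) = √(6) ≈ 2.4495,  v_1 = u/||u|| ≈ (0.4082, -0.4082, 0.8165) (||v_1|| = 1).

λ_1 = 10,  λ_2 = 7,  λ_3 = 6;  v_1 ≈ (0.4082, -0.4082, 0.8165)


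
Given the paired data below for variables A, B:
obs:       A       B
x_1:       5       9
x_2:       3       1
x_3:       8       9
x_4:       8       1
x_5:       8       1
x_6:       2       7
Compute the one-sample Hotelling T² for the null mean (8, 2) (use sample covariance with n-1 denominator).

Step 1 — sample mean vector:
  mean(A) = (5 + 3 + 8 + 8 + 8 + 2) / 6 = 34/6 = 5.6667
  mean(B) = (9 + 1 + 9 + 1 + 1 + 7) / 6 = 28/6 = 4.6667
  x̄ = (5.6667, 4.6667),  deviation x̄ - mu_0 = (5.6667, 4.6667) - (8, 2) = (-2.3333, 2.6667).

Step 2 — sample covariance matrix, S[i,j] = (1/(n-1)) · Σ_k (x_{k,i} - mean_i) · (x_{k,j} - mean_j), divisor n-1 = 5:
  S[A,A] = ((-0.6667)·(-0.6667) + (-2.6667)·(-2.6667) + (2.3333)·(2.3333) + (2.3333)·(2.3333) + (2.3333)·(2.3333) + (-3.6667)·(-3.6667)) / 5 = 37.3333/5 = 7.4667
  S[A,B] = ((-0.6667)·(4.3333) + (-2.6667)·(-3.6667) + (2.3333)·(4.3333) + (2.3333)·(-3.6667) + (2.3333)·(-3.6667) + (-3.6667)·(2.3333)) / 5 = -8.6667/5 = -1.7333
  S[B,B] = ((4.3333)·(4.3333) + (-3.6667)·(-3.6667) + (4.3333)·(4.3333) + (-3.6667)·(-3.6667) + (-3.6667)·(-3.6667) + (2.3333)·(2.3333)) / 5 = 83.3333/5 = 16.6667
  S = [[7.4667, -1.7333],
 [-1.7333, 16.6667]].

Step 3 — invert S. det(S) = 7.4667·16.6667 - (-1.7333)² = 121.44.
  S^{-1} = (1/det) · [[d, -b], [-b, a]] = [[0.1372, 0.0143],
 [0.0143, 0.0615]].

Step 4 — quadratic form (x̄ - mu_0)^T · S^{-1} · (x̄ - mu_0):
  S^{-1} · (x̄ - mu_0) = (-0.2822, 0.1307),
  (x̄ - mu_0)^T · [...] = (-2.3333)·(-0.2822) + (2.6667)·(0.1307) = 1.0068.

Step 5 — scale by n: T² = 6 · 1.0068 = 6.0408.

T² ≈ 6.0408


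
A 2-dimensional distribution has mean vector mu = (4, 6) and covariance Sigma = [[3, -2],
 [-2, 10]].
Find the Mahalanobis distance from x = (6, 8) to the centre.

Step 1 — centre the observation: (x - mu) = (2, 2).

Step 2 — invert Sigma. det(Sigma) = 3·10 - (-2)² = 26.
  Sigma^{-1} = (1/det) · [[d, -b], [-b, a]] = [[0.3846, 0.0769],
 [0.0769, 0.1154]].

Step 3 — form the quadratic (x - mu)^T · Sigma^{-1} · (x - mu):
  Sigma^{-1} · (x - mu) = (0.9231, 0.3846).
  (x - mu)^T · [Sigma^{-1} · (x - mu)] = (2)·(0.9231) + (2)·(0.3846) = 2.6154.

Step 4 — take square root: d = √(2.6154) ≈ 1.6172.

d(x, mu) = √(2.6154) ≈ 1.6172


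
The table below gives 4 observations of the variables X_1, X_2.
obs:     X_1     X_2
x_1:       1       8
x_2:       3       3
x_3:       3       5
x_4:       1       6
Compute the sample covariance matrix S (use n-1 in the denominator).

Step 1 — column means:
  mean(X_1) = (1 + 3 + 3 + 1) / 4 = 8/4 = 2
  mean(X_2) = (8 + 3 + 5 + 6) / 4 = 22/4 = 5.5

Step 2 — sample covariance S[i,j] = (1/(n-1)) · Σ_k (x_{k,i} - mean_i) · (x_{k,j} - mean_j), with n-1 = 3.
  S[X_1,X_1] = ((-1)·(-1) + (1)·(1) + (1)·(1) + (-1)·(-1)) / 3 = 4/3 = 1.3333
  S[X_1,X_2] = ((-1)·(2.5) + (1)·(-2.5) + (1)·(-0.5) + (-1)·(0.5)) / 3 = -6/3 = -2
  S[X_2,X_2] = ((2.5)·(2.5) + (-2.5)·(-2.5) + (-0.5)·(-0.5) + (0.5)·(0.5)) / 3 = 13/3 = 4.3333

S is symmetric (S[j,i] = S[i,j]). Assembling:

S = [[1.3333, -2],
 [-2, 4.3333]]


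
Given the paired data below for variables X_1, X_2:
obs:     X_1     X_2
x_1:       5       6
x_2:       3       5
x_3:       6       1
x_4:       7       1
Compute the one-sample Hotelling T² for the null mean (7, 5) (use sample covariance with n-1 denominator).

Step 1 — sample mean vector:
  mean(X_1) = (5 + 3 + 6 + 7) / 4 = 21/4 = 5.25
  mean(X_2) = (6 + 5 + 1 + 1) / 4 = 13/4 = 3.25
  x̄ = (5.25, 3.25),  deviation x̄ - mu_0 = (5.25, 3.25) - (7, 5) = (-1.75, -1.75).

Step 2 — sample covariance matrix, S[i,j] = (1/(n-1)) · Σ_k (x_{k,i} - mean_i) · (x_{k,j} - mean_j), divisor n-1 = 3:
  S[X_1,X_1] = ((-0.25)·(-0.25) + (-2.25)·(-2.25) + (0.75)·(0.75) + (1.75)·(1.75)) / 3 = 8.75/3 = 2.9167
  S[X_1,X_2] = ((-0.25)·(2.75) + (-2.25)·(1.75) + (0.75)·(-2.25) + (1.75)·(-2.25)) / 3 = -10.25/3 = -3.4167
  S[X_2,X_2] = ((2.75)·(2.75) + (1.75)·(1.75) + (-2.25)·(-2.25) + (-2.25)·(-2.25)) / 3 = 20.75/3 = 6.9167
  S = [[2.9167, -3.4167],
 [-3.4167, 6.9167]].

Step 3 — invert S. det(S) = 2.9167·6.9167 - (-3.4167)² = 8.5.
  S^{-1} = (1/det) · [[d, -b], [-b, a]] = [[0.8137, 0.402],
 [0.402, 0.3431]].

Step 4 — quadratic form (x̄ - mu_0)^T · S^{-1} · (x̄ - mu_0):
  S^{-1} · (x̄ - mu_0) = (-2.1275, -1.3039),
  (x̄ - mu_0)^T · [...] = (-1.75)·(-2.1275) + (-1.75)·(-1.3039) = 6.0049.

Step 5 — scale by n: T² = 4 · 6.0049 = 24.0196.

T² ≈ 24.0196


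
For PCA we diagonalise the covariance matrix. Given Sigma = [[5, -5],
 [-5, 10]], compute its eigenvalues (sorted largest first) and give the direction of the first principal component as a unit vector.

Step 1 — characteristic polynomial of 2×2 Sigma:
  det(Sigma - λI) = λ² - trace · λ + det = 0.
  trace = 5 + 10 = 15, det = 5·10 - (-5)² = 25.
Step 2 — discriminant:
  Δ = trace² - 4·det = 225 - 100 = 125.
Step 3 — eigenvalues:
  λ = (trace ± √Δ)/2 = (15 ± 11.1803)/2,
  λ_1 = 13.0902,  λ_2 = 1.9098.

Step 4 — unit eigenvector for λ_1: solve (Sigma - λ_1 I)v = 0. First row:
  (5 - 13.0902)·v_x + (-5)·v_y = 0, i.e. (-8.0902)·v_x + (-5)·v_y = 0,
  so v ∝ (b, λ_1 - a) = (-5, 8.0902); multiply by -1 so the first entry is positive: u = (5, -8.0902).
  ||u|| = √((5)² + (-8.0902)²) = √(90.4508) ≈ 9.5106,
  v_1 = u/||u|| ≈ (0.5257, -0.8507) (||v_1|| = 1).

λ_1 = 13.0902,  λ_2 = 1.9098;  v_1 ≈ (0.5257, -0.8507)


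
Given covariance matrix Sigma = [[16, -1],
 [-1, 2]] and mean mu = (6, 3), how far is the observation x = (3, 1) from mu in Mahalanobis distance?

Step 1 — centre the observation: (x - mu) = (-3, -2).

Step 2 — invert Sigma. det(Sigma) = 16·2 - (-1)² = 31.
  Sigma^{-1} = (1/det) · [[d, -b], [-b, a]] = [[0.0645, 0.0323],
 [0.0323, 0.5161]].

Step 3 — form the quadratic (x - mu)^T · Sigma^{-1} · (x - mu):
  Sigma^{-1} · (x - mu) = (-0.2581, -1.129).
  (x - mu)^T · [Sigma^{-1} · (x - mu)] = (-3)·(-0.2581) + (-2)·(-1.129) = 3.0323.

Step 4 — take square root: d = √(3.0323) ≈ 1.7413.

d(x, mu) = √(3.0323) ≈ 1.7413


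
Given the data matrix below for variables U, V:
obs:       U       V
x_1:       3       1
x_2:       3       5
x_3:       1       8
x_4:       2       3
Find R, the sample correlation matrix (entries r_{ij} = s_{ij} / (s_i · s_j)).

Step 1 — column means:
  mean(U) = (3 + 3 + 1 + 2) / 4 = 9/4 = 2.25
  mean(V) = (1 + 5 + 8 + 3) / 4 = 17/4 = 4.25

Step 2 — sample variances and covariances s[i,j] = (1/(n-1)) · Σ_k (x_{k,i} - mean_i) · (x_{k,j} - mean_j), with n-1 = 3:
  s[U,U] = ((0.75)·(0.75) + (0.75)·(0.75) + (-1.25)·(-1.25) + (-0.25)·(-0.25)) / 3 = 2.75/3 = 0.9167
  s[U,V] = ((0.75)·(-3.25) + (0.75)·(0.75) + (-1.25)·(3.75) + (-0.25)·(-1.25)) / 3 = -6.25/3 = -2.0833
  s[V,V] = ((-3.25)·(-3.25) + (0.75)·(0.75) + (3.75)·(3.75) + (-1.25)·(-1.25)) / 3 = 26.75/3 = 8.9167
  Sample standard deviations s_i = √(s[i,i]):
  s(U) = √(0.9167) = 0.9574
  s(V) = √(8.9167) = 2.9861

Step 3 — r_{ij} = s_{ij} / (s_i · s_j):
  r[U,U] = 1 (diagonal).
  r[U,V] = -2.0833 / (0.9574 · 2.9861) = -2.0833 / 2.859 = -0.7287
  r[V,V] = 1 (diagonal).

R is symmetric with unit diagonal. Assembling:

R = [[1, -0.7287],
 [-0.7287, 1]]


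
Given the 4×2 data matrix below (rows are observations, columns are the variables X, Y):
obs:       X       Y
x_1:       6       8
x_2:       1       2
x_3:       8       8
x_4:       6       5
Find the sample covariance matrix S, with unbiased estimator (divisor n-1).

Step 1 — column means:
  mean(X) = (6 + 1 + 8 + 6) / 4 = 21/4 = 5.25
  mean(Y) = (8 + 2 + 8 + 5) / 4 = 23/4 = 5.75

Step 2 — sample covariance S[i,j] = (1/(n-1)) · Σ_k (x_{k,i} - mean_i) · (x_{k,j} - mean_j), with n-1 = 3.
  S[X,X] = ((0.75)·(0.75) + (-4.25)·(-4.25) + (2.75)·(2.75) + (0.75)·(0.75)) / 3 = 26.75/3 = 8.9167
  S[X,Y] = ((0.75)·(2.25) + (-4.25)·(-3.75) + (2.75)·(2.25) + (0.75)·(-0.75)) / 3 = 23.25/3 = 7.75
  S[Y,Y] = ((2.25)·(2.25) + (-3.75)·(-3.75) + (2.25)·(2.25) + (-0.75)·(-0.75)) / 3 = 24.75/3 = 8.25

S is symmetric (S[j,i] = S[i,j]). Assembling:

S = [[8.9167, 7.75],
 [7.75, 8.25]]


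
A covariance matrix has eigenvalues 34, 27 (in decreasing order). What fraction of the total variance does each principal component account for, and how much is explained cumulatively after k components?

Step 1 — total variance = trace(Sigma) = Σ λ_i = 34 + 27 = 61.

Step 2 — fraction explained by component i = λ_i / Σ λ:
  PC1: 34/61 = 0.5574
  PC2: 27/61 = 0.4426

Step 3 — cumulative fraction after k components = (λ_1 + ... + λ_k) / Σ λ:
  k = 1: 34/61 = 0.5574
  k = 2: (34 + 27)/61 = 61/61 = 1

Summary (fraction, with percent):

explained: PC1 0.5574 (55.74%), PC2 0.4426 (44.26%);  cumulative: 0.5574, 1


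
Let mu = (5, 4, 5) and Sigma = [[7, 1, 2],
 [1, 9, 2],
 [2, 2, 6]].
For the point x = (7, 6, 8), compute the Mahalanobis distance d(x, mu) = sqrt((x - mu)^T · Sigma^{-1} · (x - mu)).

Step 1 — centre the observation: (x - mu) = (2, 2, 3).

Step 2 — invert Sigma (cofactor / det for 3×3, or solve directly):
  Sigma^{-1} = [[0.1582, -0.0063, -0.0506],
 [-0.0063, 0.1203, -0.038],
 [-0.0506, -0.038, 0.1962]].

Step 3 — form the quadratic (x - mu)^T · Sigma^{-1} · (x - mu):
  Sigma^{-1} · (x - mu) = (0.1519, 0.1139, 0.4114).
  (x - mu)^T · [Sigma^{-1} · (x - mu)] = (2)·(0.1519) + (2)·(0.1139) + (3)·(0.4114) = 1.7658.

Step 4 — take square root: d = √(1.7658) ≈ 1.3288.

d(x, mu) = √(1.7658) ≈ 1.3288


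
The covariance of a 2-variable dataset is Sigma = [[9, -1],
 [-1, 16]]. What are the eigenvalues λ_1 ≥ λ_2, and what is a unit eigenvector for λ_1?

Step 1 — characteristic polynomial of 2×2 Sigma:
  det(Sigma - λI) = λ² - trace · λ + det = 0.
  trace = 9 + 16 = 25, det = 9·16 - (-1)² = 143.
Step 2 — discriminant:
  Δ = trace² - 4·det = 625 - 572 = 53.
Step 3 — eigenvalues:
  λ = (trace ± √Δ)/2 = (25 ± 7.2801)/2,
  λ_1 = 16.1401,  λ_2 = 8.8599.

Step 4 — unit eigenvector for λ_1: solve (Sigma - λ_1 I)v = 0. First row:
  (9 - 16.1401)·v_x + (-1)·v_y = 0, i.e. (-7.1401)·v_x + (-1)·v_y = 0,
  so v ∝ (b, λ_1 - a) = (-1, 7.1401); multiply by -1 so the first entry is positive: u = (1, -7.1401).
  ||u|| = √((1)² + (-7.1401)²) = √(51.9804) ≈ 7.2097,
  v_1 = u/||u|| ≈ (0.1387, -0.9903) (||v_1|| = 1).

λ_1 = 16.1401,  λ_2 = 8.8599;  v_1 ≈ (0.1387, -0.9903)


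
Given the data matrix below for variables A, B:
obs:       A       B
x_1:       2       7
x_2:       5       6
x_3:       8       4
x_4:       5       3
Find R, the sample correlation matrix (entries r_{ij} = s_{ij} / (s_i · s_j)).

Step 1 — column means:
  mean(A) = (2 + 5 + 8 + 5) / 4 = 20/4 = 5
  mean(B) = (7 + 6 + 4 + 3) / 4 = 20/4 = 5

Step 2 — sample variances and covariances s[i,j] = (1/(n-1)) · Σ_k (x_{k,i} - mean_i) · (x_{k,j} - mean_j), with n-1 = 3:
  s[A,A] = ((-3)·(-3) + (0)·(0) + (3)·(3) + (0)·(0)) / 3 = 18/3 = 6
  s[A,B] = ((-3)·(2) + (0)·(1) + (3)·(-1) + (0)·(-2)) / 3 = -9/3 = -3
  s[B,B] = ((2)·(2) + (1)·(1) + (-1)·(-1) + (-2)·(-2)) / 3 = 10/3 = 3.3333
  Sample standard deviations s_i = √(s[i,i]):
  s(A) = √(6) = 2.4495
  s(B) = √(3.3333) = 1.8257

Step 3 — r_{ij} = s_{ij} / (s_i · s_j):
  r[A,A] = 1 (diagonal).
  r[A,B] = -3 / (2.4495 · 1.8257) = -3 / 4.4721 = -0.6708
  r[B,B] = 1 (diagonal).

R is symmetric with unit diagonal. Assembling:

R = [[1, -0.6708],
 [-0.6708, 1]]


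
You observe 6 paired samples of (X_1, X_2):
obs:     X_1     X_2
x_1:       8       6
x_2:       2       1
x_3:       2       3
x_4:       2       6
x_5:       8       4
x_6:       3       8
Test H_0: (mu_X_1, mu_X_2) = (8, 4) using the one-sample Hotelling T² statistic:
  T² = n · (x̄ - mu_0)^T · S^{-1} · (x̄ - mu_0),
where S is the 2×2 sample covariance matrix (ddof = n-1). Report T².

Step 1 — sample mean vector:
  mean(X_1) = (8 + 2 + 2 + 2 + 8 + 3) / 6 = 25/6 = 4.1667
  mean(X_2) = (6 + 1 + 3 + 6 + 4 + 8) / 6 = 28/6 = 4.6667
  x̄ = (4.1667, 4.6667),  deviation x̄ - mu_0 = (4.1667, 4.6667) - (8, 4) = (-3.8333, 0.6667).

Step 2 — sample covariance matrix, S[i,j] = (1/(n-1)) · Σ_k (x_{k,i} - mean_i) · (x_{k,j} - mean_j), divisor n-1 = 5:
  S[X_1,X_1] = ((3.8333)·(3.8333) + (-2.1667)·(-2.1667) + (-2.1667)·(-2.1667) + (-2.1667)·(-2.1667) + (3.8333)·(3.8333) + (-1.1667)·(-1.1667)) / 5 = 44.8333/5 = 8.9667
  S[X_1,X_2] = ((3.8333)·(1.3333) + (-2.1667)·(-3.6667) + (-2.1667)·(-1.6667) + (-2.1667)·(1.3333) + (3.8333)·(-0.6667) + (-1.1667)·(3.3333)) / 5 = 7.3333/5 = 1.4667
  S[X_2,X_2] = ((1.3333)·(1.3333) + (-3.6667)·(-3.6667) + (-1.6667)·(-1.6667) + (1.3333)·(1.3333) + (-0.6667)·(-0.6667) + (3.3333)·(3.3333)) / 5 = 31.3333/5 = 6.2667
  S = [[8.9667, 1.4667],
 [1.4667, 6.2667]].

Step 3 — invert S. det(S) = 8.9667·6.2667 - (1.4667)² = 54.04.
  S^{-1} = (1/det) · [[d, -b], [-b, a]] = [[0.116, -0.0271],
 [-0.0271, 0.1659]].

Step 4 — quadratic form (x̄ - mu_0)^T · S^{-1} · (x̄ - mu_0):
  S^{-1} · (x̄ - mu_0) = (-0.4626, 0.2147),
  (x̄ - mu_0)^T · [...] = (-3.8333)·(-0.4626) + (0.6667)·(0.2147) = 1.9165.

Step 5 — scale by n: T² = 6 · 1.9165 = 11.4989.

T² ≈ 11.4989


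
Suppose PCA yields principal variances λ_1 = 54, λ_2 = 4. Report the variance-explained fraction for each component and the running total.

Step 1 — total variance = trace(Sigma) = Σ λ_i = 54 + 4 = 58.

Step 2 — fraction explained by component i = λ_i / Σ λ:
  PC1: 54/58 = 0.931
  PC2: 4/58 = 0.069

Step 3 — cumulative fraction after k components = (λ_1 + ... + λ_k) / Σ λ:
  k = 1: 54/58 = 0.931
  k = 2: (54 + 4)/58 = 58/58 = 1

Summary (fraction, with percent):

explained: PC1 0.931 (93.1%), PC2 0.069 (6.9%);  cumulative: 0.931, 1


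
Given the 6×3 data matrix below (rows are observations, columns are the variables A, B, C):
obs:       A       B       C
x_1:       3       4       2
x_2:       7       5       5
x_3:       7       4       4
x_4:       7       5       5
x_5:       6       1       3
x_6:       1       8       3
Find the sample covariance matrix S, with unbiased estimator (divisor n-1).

Step 1 — column means:
  mean(A) = (3 + 7 + 7 + 7 + 6 + 1) / 6 = 31/6 = 5.1667
  mean(B) = (4 + 5 + 4 + 5 + 1 + 8) / 6 = 27/6 = 4.5
  mean(C) = (2 + 5 + 4 + 5 + 3 + 3) / 6 = 22/6 = 3.6667

Step 2 — sample covariance S[i,j] = (1/(n-1)) · Σ_k (x_{k,i} - mean_i) · (x_{k,j} - mean_j), with n-1 = 5.
  S[A,A] = ((-2.1667)·(-2.1667) + (1.8333)·(1.8333) + (1.8333)·(1.8333) + (1.8333)·(1.8333) + (0.8333)·(0.8333) + (-4.1667)·(-4.1667)) / 5 = 32.8333/5 = 6.5667
  S[A,B] = ((-2.1667)·(-0.5) + (1.8333)·(0.5) + (1.8333)·(-0.5) + (1.8333)·(0.5) + (0.8333)·(-3.5) + (-4.1667)·(3.5)) / 5 = -15.5/5 = -3.1
  S[A,C] = ((-2.1667)·(-1.6667) + (1.8333)·(1.3333) + (1.8333)·(0.3333) + (1.8333)·(1.3333) + (0.8333)·(-0.6667) + (-4.1667)·(-0.6667)) / 5 = 11.3333/5 = 2.2667
  S[B,B] = ((-0.5)·(-0.5) + (0.5)·(0.5) + (-0.5)·(-0.5) + (0.5)·(0.5) + (-3.5)·(-3.5) + (3.5)·(3.5)) / 5 = 25.5/5 = 5.1
  S[B,C] = ((-0.5)·(-1.6667) + (0.5)·(1.3333) + (-0.5)·(0.3333) + (0.5)·(1.3333) + (-3.5)·(-0.6667) + (3.5)·(-0.6667)) / 5 = 2/5 = 0.4
  S[C,C] = ((-1.6667)·(-1.6667) + (1.3333)·(1.3333) + (0.3333)·(0.3333) + (1.3333)·(1.3333) + (-0.6667)·(-0.6667) + (-0.6667)·(-0.6667)) / 5 = 7.3333/5 = 1.4667

S is symmetric (S[j,i] = S[i,j]). Assembling:

S = [[6.5667, -3.1, 2.2667],
 [-3.1, 5.1, 0.4],
 [2.2667, 0.4, 1.4667]]


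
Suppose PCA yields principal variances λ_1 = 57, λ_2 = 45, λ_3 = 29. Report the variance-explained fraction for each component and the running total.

Step 1 — total variance = trace(Sigma) = Σ λ_i = 57 + 45 + 29 = 131.

Step 2 — fraction explained by component i = λ_i / Σ λ:
  PC1: 57/131 = 0.4351
  PC2: 45/131 = 0.3435
  PC3: 29/131 = 0.2214

Step 3 — cumulative fraction after k components = (λ_1 + ... + λ_k) / Σ λ:
  k = 1: 57/131 = 0.4351
  k = 2: (57 + 45)/131 = 102/131 = 0.7786
  k = 3: (57 + 45 + 29)/131 = 131/131 = 1

Summary (fraction, with percent):

explained: PC1 0.4351 (43.51%), PC2 0.3435 (34.35%), PC3 0.2214 (22.14%);  cumulative: 0.4351, 0.7786, 1


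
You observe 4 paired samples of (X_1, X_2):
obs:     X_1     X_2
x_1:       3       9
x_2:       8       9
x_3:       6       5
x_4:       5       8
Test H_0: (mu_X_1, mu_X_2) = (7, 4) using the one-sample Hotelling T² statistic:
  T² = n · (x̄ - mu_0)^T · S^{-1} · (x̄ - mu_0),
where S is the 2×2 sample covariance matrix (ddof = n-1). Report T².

Step 1 — sample mean vector:
  mean(X_1) = (3 + 8 + 6 + 5) / 4 = 22/4 = 5.5
  mean(X_2) = (9 + 9 + 5 + 8) / 4 = 31/4 = 7.75
  x̄ = (5.5, 7.75),  deviation x̄ - mu_0 = (5.5, 7.75) - (7, 4) = (-1.5, 3.75).

Step 2 — sample covariance matrix, S[i,j] = (1/(n-1)) · Σ_k (x_{k,i} - mean_i) · (x_{k,j} - mean_j), divisor n-1 = 3:
  S[X_1,X_1] = ((-2.5)·(-2.5) + (2.5)·(2.5) + (0.5)·(0.5) + (-0.5)·(-0.5)) / 3 = 13/3 = 4.3333
  S[X_1,X_2] = ((-2.5)·(1.25) + (2.5)·(1.25) + (0.5)·(-2.75) + (-0.5)·(0.25)) / 3 = -1.5/3 = -0.5
  S[X_2,X_2] = ((1.25)·(1.25) + (1.25)·(1.25) + (-2.75)·(-2.75) + (0.25)·(0.25)) / 3 = 10.75/3 = 3.5833
  S = [[4.3333, -0.5],
 [-0.5, 3.5833]].

Step 3 — invert S. det(S) = 4.3333·3.5833 - (-0.5)² = 15.2778.
  S^{-1} = (1/det) · [[d, -b], [-b, a]] = [[0.2345, 0.0327],
 [0.0327, 0.2836]].

Step 4 — quadratic form (x̄ - mu_0)^T · S^{-1} · (x̄ - mu_0):
  S^{-1} · (x̄ - mu_0) = (-0.2291, 1.0145),
  (x̄ - mu_0)^T · [...] = (-1.5)·(-0.2291) + (3.75)·(1.0145) = 4.1482.

Step 5 — scale by n: T² = 4 · 4.1482 = 16.5927.

T² ≈ 16.5927


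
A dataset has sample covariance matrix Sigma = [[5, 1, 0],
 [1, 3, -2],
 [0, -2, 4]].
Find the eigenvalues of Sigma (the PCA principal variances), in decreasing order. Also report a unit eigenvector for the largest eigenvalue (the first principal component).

Step 1 — characteristic polynomial p(λ) = det(λI - Sigma) = λ³ - tr·λ² + c_1·λ - det, where tr = trace, c_1 = sum of the principal 2×2 minors, det = det(Sigma):
  tr = 5 + 3 + 4 = 12,
  c_1 = (5·3 - (1)²) + (5·4 - (0)²) + (3·4 - (-2)²) = 14 + 20 + 8 = 42,
  det = 5·(3·4 - (-2)²) - (1)·((1)·4 - (-2)·(0)) + (0)·((1)·(-2) - 3·(0)) = 5·(8) - (1)·(4) + (0)·(-2) = 36.
  So p(λ) = λ³ - 12λ² + 42λ - 36.
Step 2 — look for an integer root (rational root theorem: any rational root is an integer divisor of 36). Testing λ = 6:
  p(6) = 216 - 432 + 252 - 36 = 0  ✓
  Dividing out (λ - 6): p(λ) = (λ - 6)(λ² - 6λ + 6).
Step 3 — remaining eigenvalues from the quadratic λ² - 6λ + 6 = 0:
  Δ = 6² - 4·6 = 36 - 24 = 12,  λ = (6 ± √12)/2 = (6 ± 3.4641)/2 ≈ 4.7321 or 1.2679.
  Sorted: λ_1 = 6,  λ_2 = 4.7321,  λ_3 = 1.2679  (check: sum = 12 = tr ✓).

Step 4 — unit eigenvector for λ_1 = 6: v spans the null space of (Sigma - λ_1 I), whose rows are
  r_1 = (-1, 1, 0),  r_2 = (1, -3, -2),  r_3 = (0, -2, -2).
  v is orthogonal to every row, so take v ∝ r_1 × r_2 = ((1)·(-2) - (0)·(-3), (0)·(1) - (-1)·(-2), (-1)·(-3) - (1)·(1)) = (-2, -2, 2).
  Rescale (divide by 2; multiply by -1 so the first nonzero entry is positive): u = (1, 1, -1).
  ||u|| = √((1)² + (1)² + (-1)²) = √(3) ≈ 1.7321,  v_1 = u/||u|| ≈ (0.5774, 0.5774, -0.5774) (||v_1|| = 1).

λ_1 = 6,  λ_2 = 4.7321,  λ_3 = 1.2679;  v_1 ≈ (0.5774, 0.5774, -0.5774)


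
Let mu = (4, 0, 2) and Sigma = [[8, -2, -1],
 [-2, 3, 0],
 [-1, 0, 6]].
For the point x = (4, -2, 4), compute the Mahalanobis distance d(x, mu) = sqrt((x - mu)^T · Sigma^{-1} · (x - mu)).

Step 1 — centre the observation: (x - mu) = (0, -2, 2).

Step 2 — invert Sigma (cofactor / det for 3×3, or solve directly):
  Sigma^{-1} = [[0.1538, 0.1026, 0.0256],
 [0.1026, 0.4017, 0.0171],
 [0.0256, 0.0171, 0.1709]].

Step 3 — form the quadratic (x - mu)^T · Sigma^{-1} · (x - mu):
  Sigma^{-1} · (x - mu) = (-0.1538, -0.7692, 0.3077).
  (x - mu)^T · [Sigma^{-1} · (x - mu)] = (0)·(-0.1538) + (-2)·(-0.7692) + (2)·(0.3077) = 2.1538.

Step 4 — take square root: d = √(2.1538) ≈ 1.4676.

d(x, mu) = √(2.1538) ≈ 1.4676


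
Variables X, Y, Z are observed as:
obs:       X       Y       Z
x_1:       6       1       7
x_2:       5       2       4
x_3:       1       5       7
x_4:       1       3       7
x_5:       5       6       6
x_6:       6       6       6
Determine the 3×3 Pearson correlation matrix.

Step 1 — column means:
  mean(X) = (6 + 5 + 1 + 1 + 5 + 6) / 6 = 24/6 = 4
  mean(Y) = (1 + 2 + 5 + 3 + 6 + 6) / 6 = 23/6 = 3.8333
  mean(Z) = (7 + 4 + 7 + 7 + 6 + 6) / 6 = 37/6 = 6.1667

Step 2 — sample variances and covariances s[i,j] = (1/(n-1)) · Σ_k (x_{k,i} - mean_i) · (x_{k,j} - mean_j), with n-1 = 5:
  s[X,X] = ((2)·(2) + (1)·(1) + (-3)·(-3) + (-3)·(-3) + (1)·(1) + (2)·(2)) / 5 = 28/5 = 5.6
  s[X,Y] = ((2)·(-2.8333) + (1)·(-1.8333) + (-3)·(1.1667) + (-3)·(-0.8333) + (1)·(2.1667) + (2)·(2.1667)) / 5 = -2/5 = -0.4
  s[X,Z] = ((2)·(0.8333) + (1)·(-2.1667) + (-3)·(0.8333) + (-3)·(0.8333) + (1)·(-0.1667) + (2)·(-0.1667)) / 5 = -6/5 = -1.2
  s[Y,Y] = ((-2.8333)·(-2.8333) + (-1.8333)·(-1.8333) + (1.1667)·(1.1667) + (-0.8333)·(-0.8333) + (2.1667)·(2.1667) + (2.1667)·(2.1667)) / 5 = 22.8333/5 = 4.5667
  s[Y,Z] = ((-2.8333)·(0.8333) + (-1.8333)·(-2.1667) + (1.1667)·(0.8333) + (-0.8333)·(0.8333) + (2.1667)·(-0.1667) + (2.1667)·(-0.1667)) / 5 = 1.1667/5 = 0.2333
  s[Z,Z] = ((0.8333)·(0.8333) + (-2.1667)·(-2.1667) + (0.8333)·(0.8333) + (0.8333)·(0.8333) + (-0.1667)·(-0.1667) + (-0.1667)·(-0.1667)) / 5 = 6.8333/5 = 1.3667
  Sample standard deviations s_i = √(s[i,i]):
  s(X) = √(5.6) = 2.3664
  s(Y) = √(4.5667) = 2.137
  s(Z) = √(1.3667) = 1.169

Step 3 — r_{ij} = s_{ij} / (s_i · s_j):
  r[X,X] = 1 (diagonal).
  r[X,Y] = -0.4 / (2.3664 · 2.137) = -0.4 / 5.057 = -0.0791
  r[X,Z] = -1.2 / (2.3664 · 1.169) = -1.2 / 2.7665 = -0.4338
  r[Y,Y] = 1 (diagonal).
  r[Y,Z] = 0.2333 / (2.137 · 1.169) = 0.2333 / 2.4982 = 0.0934
  r[Z,Z] = 1 (diagonal).

R is symmetric with unit diagonal. Assembling:

R = [[1, -0.0791, -0.4338],
 [-0.0791, 1, 0.0934],
 [-0.4338, 0.0934, 1]]


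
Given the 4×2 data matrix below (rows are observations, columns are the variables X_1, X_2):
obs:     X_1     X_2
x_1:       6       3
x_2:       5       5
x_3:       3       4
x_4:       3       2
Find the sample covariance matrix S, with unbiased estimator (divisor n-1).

Step 1 — column means:
  mean(X_1) = (6 + 5 + 3 + 3) / 4 = 17/4 = 4.25
  mean(X_2) = (3 + 5 + 4 + 2) / 4 = 14/4 = 3.5

Step 2 — sample covariance S[i,j] = (1/(n-1)) · Σ_k (x_{k,i} - mean_i) · (x_{k,j} - mean_j), with n-1 = 3.
  S[X_1,X_1] = ((1.75)·(1.75) + (0.75)·(0.75) + (-1.25)·(-1.25) + (-1.25)·(-1.25)) / 3 = 6.75/3 = 2.25
  S[X_1,X_2] = ((1.75)·(-0.5) + (0.75)·(1.5) + (-1.25)·(0.5) + (-1.25)·(-1.5)) / 3 = 1.5/3 = 0.5
  S[X_2,X_2] = ((-0.5)·(-0.5) + (1.5)·(1.5) + (0.5)·(0.5) + (-1.5)·(-1.5)) / 3 = 5/3 = 1.6667

S is symmetric (S[j,i] = S[i,j]). Assembling:

S = [[2.25, 0.5],
 [0.5, 1.6667]]


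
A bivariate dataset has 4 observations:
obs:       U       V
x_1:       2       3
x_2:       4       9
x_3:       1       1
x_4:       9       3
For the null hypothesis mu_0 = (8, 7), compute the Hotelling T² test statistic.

Step 1 — sample mean vector:
  mean(U) = (2 + 4 + 1 + 9) / 4 = 16/4 = 4
  mean(V) = (3 + 9 + 1 + 3) / 4 = 16/4 = 4
  x̄ = (4, 4),  deviation x̄ - mu_0 = (4, 4) - (8, 7) = (-4, -3).

Step 2 — sample covariance matrix, S[i,j] = (1/(n-1)) · Σ_k (x_{k,i} - mean_i) · (x_{k,j} - mean_j), divisor n-1 = 3:
  S[U,U] = ((-2)·(-2) + (0)·(0) + (-3)·(-3) + (5)·(5)) / 3 = 38/3 = 12.6667
  S[U,V] = ((-2)·(-1) + (0)·(5) + (-3)·(-3) + (5)·(-1)) / 3 = 6/3 = 2
  S[V,V] = ((-1)·(-1) + (5)·(5) + (-3)·(-3) + (-1)·(-1)) / 3 = 36/3 = 12
  S = [[12.6667, 2],
 [2, 12]].

Step 3 — invert S. det(S) = 12.6667·12 - (2)² = 148.
  S^{-1} = (1/det) · [[d, -b], [-b, a]] = [[0.0811, -0.0135],
 [-0.0135, 0.0856]].

Step 4 — quadratic form (x̄ - mu_0)^T · S^{-1} · (x̄ - mu_0):
  S^{-1} · (x̄ - mu_0) = (-0.2838, -0.2027),
  (x̄ - mu_0)^T · [...] = (-4)·(-0.2838) + (-3)·(-0.2027) = 1.7432.

Step 5 — scale by n: T² = 4 · 1.7432 = 6.973.

T² ≈ 6.973


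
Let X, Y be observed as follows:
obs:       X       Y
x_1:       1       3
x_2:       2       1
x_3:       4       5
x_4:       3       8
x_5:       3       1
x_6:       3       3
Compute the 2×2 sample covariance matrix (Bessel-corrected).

Step 1 — column means:
  mean(X) = (1 + 2 + 4 + 3 + 3 + 3) / 6 = 16/6 = 2.6667
  mean(Y) = (3 + 1 + 5 + 8 + 1 + 3) / 6 = 21/6 = 3.5

Step 2 — sample covariance S[i,j] = (1/(n-1)) · Σ_k (x_{k,i} - mean_i) · (x_{k,j} - mean_j), with n-1 = 5.
  S[X,X] = ((-1.6667)·(-1.6667) + (-0.6667)·(-0.6667) + (1.3333)·(1.3333) + (0.3333)·(0.3333) + (0.3333)·(0.3333) + (0.3333)·(0.3333)) / 5 = 5.3333/5 = 1.0667
  S[X,Y] = ((-1.6667)·(-0.5) + (-0.6667)·(-2.5) + (1.3333)·(1.5) + (0.3333)·(4.5) + (0.3333)·(-2.5) + (0.3333)·(-0.5)) / 5 = 5/5 = 1
  S[Y,Y] = ((-0.5)·(-0.5) + (-2.5)·(-2.5) + (1.5)·(1.5) + (4.5)·(4.5) + (-2.5)·(-2.5) + (-0.5)·(-0.5)) / 5 = 35.5/5 = 7.1

S is symmetric (S[j,i] = S[i,j]). Assembling:

S = [[1.0667, 1],
 [1, 7.1]]


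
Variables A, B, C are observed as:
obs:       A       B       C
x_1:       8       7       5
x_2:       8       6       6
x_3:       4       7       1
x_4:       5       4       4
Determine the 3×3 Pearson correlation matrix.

Step 1 — column means:
  mean(A) = (8 + 8 + 4 + 5) / 4 = 25/4 = 6.25
  mean(B) = (7 + 6 + 7 + 4) / 4 = 24/4 = 6
  mean(C) = (5 + 6 + 1 + 4) / 4 = 16/4 = 4

Step 2 — sample variances and covariances s[i,j] = (1/(n-1)) · Σ_k (x_{k,i} - mean_i) · (x_{k,j} - mean_j), with n-1 = 3:
  s[A,A] = ((1.75)·(1.75) + (1.75)·(1.75) + (-2.25)·(-2.25) + (-1.25)·(-1.25)) / 3 = 12.75/3 = 4.25
  s[A,B] = ((1.75)·(1) + (1.75)·(0) + (-2.25)·(1) + (-1.25)·(-2)) / 3 = 2/3 = 0.6667
  s[A,C] = ((1.75)·(1) + (1.75)·(2) + (-2.25)·(-3) + (-1.25)·(0)) / 3 = 12/3 = 4
  s[B,B] = ((1)·(1) + (0)·(0) + (1)·(1) + (-2)·(-2)) / 3 = 6/3 = 2
  s[B,C] = ((1)·(1) + (0)·(2) + (1)·(-3) + (-2)·(0)) / 3 = -2/3 = -0.6667
  s[C,C] = ((1)·(1) + (2)·(2) + (-3)·(-3) + (0)·(0)) / 3 = 14/3 = 4.6667
  Sample standard deviations s_i = √(s[i,i]):
  s(A) = √(4.25) = 2.0616
  s(B) = √(2) = 1.4142
  s(C) = √(4.6667) = 2.1602

Step 3 — r_{ij} = s_{ij} / (s_i · s_j):
  r[A,A] = 1 (diagonal).
  r[A,B] = 0.6667 / (2.0616 · 1.4142) = 0.6667 / 2.9155 = 0.2287
  r[A,C] = 4 / (2.0616 · 2.1602) = 4 / 4.4535 = 0.8982
  r[B,B] = 1 (diagonal).
  r[B,C] = -0.6667 / (1.4142 · 2.1602) = -0.6667 / 3.0551 = -0.2182
  r[C,C] = 1 (diagonal).

R is symmetric with unit diagonal. Assembling:

R = [[1, 0.2287, 0.8982],
 [0.2287, 1, -0.2182],
 [0.8982, -0.2182, 1]]


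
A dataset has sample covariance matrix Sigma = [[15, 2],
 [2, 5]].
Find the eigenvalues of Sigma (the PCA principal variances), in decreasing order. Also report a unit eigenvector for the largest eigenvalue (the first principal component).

Step 1 — characteristic polynomial of 2×2 Sigma:
  det(Sigma - λI) = λ² - trace · λ + det = 0.
  trace = 15 + 5 = 20, det = 15·5 - (2)² = 71.
Step 2 — discriminant:
  Δ = trace² - 4·det = 400 - 284 = 116.
Step 3 — eigenvalues:
  λ = (trace ± √Δ)/2 = (20 ± 10.7703)/2,
  λ_1 = 15.3852,  λ_2 = 4.6148.

Step 4 — unit eigenvector for λ_1: solve (Sigma - λ_1 I)v = 0. First row:
  (15 - 15.3852)·v_x + (2)·v_y = 0, i.e. (-0.3852)·v_x + (2)·v_y = 0,
  so v ∝ (b, λ_1 - a) = (2, 0.3852) = u.
  ||u|| = √((2)² + (0.3852)²) = √(4.1484) ≈ 2.0368,
  v_1 = u/||u|| ≈ (0.982, 0.1891) (||v_1|| = 1).

λ_1 = 15.3852,  λ_2 = 4.6148;  v_1 ≈ (0.982, 0.1891)


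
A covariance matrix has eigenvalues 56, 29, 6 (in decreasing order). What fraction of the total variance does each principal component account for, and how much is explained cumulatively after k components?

Step 1 — total variance = trace(Sigma) = Σ λ_i = 56 + 29 + 6 = 91.

Step 2 — fraction explained by component i = λ_i / Σ λ:
  PC1: 56/91 = 0.6154
  PC2: 29/91 = 0.3187
  PC3: 6/91 = 0.0659

Step 3 — cumulative fraction after k components = (λ_1 + ... + λ_k) / Σ λ:
  k = 1: 56/91 = 0.6154
  k = 2: (56 + 29)/91 = 85/91 = 0.9341
  k = 3: (56 + 29 + 6)/91 = 91/91 = 1

Summary (fraction, with percent):

explained: PC1 0.6154 (61.54%), PC2 0.3187 (31.87%), PC3 0.0659 (6.59%);  cumulative: 0.6154, 0.9341, 1


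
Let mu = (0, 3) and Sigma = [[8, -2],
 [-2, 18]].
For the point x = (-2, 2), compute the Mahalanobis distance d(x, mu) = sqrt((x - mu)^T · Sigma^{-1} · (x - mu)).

Step 1 — centre the observation: (x - mu) = (-2, -1).

Step 2 — invert Sigma. det(Sigma) = 8·18 - (-2)² = 140.
  Sigma^{-1} = (1/det) · [[d, -b], [-b, a]] = [[0.1286, 0.0143],
 [0.0143, 0.0571]].

Step 3 — form the quadratic (x - mu)^T · Sigma^{-1} · (x - mu):
  Sigma^{-1} · (x - mu) = (-0.2714, -0.0857).
  (x - mu)^T · [Sigma^{-1} · (x - mu)] = (-2)·(-0.2714) + (-1)·(-0.0857) = 0.6286.

Step 4 — take square root: d = √(0.6286) ≈ 0.7928.

d(x, mu) = √(0.6286) ≈ 0.7928


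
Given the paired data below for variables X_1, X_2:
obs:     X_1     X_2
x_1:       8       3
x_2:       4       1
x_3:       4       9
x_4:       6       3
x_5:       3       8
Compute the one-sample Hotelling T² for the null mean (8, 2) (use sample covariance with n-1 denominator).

Step 1 — sample mean vector:
  mean(X_1) = (8 + 4 + 4 + 6 + 3) / 5 = 25/5 = 5
  mean(X_2) = (3 + 1 + 9 + 3 + 8) / 5 = 24/5 = 4.8
  x̄ = (5, 4.8),  deviation x̄ - mu_0 = (5, 4.8) - (8, 2) = (-3, 2.8).

Step 2 — sample covariance matrix, S[i,j] = (1/(n-1)) · Σ_k (x_{k,i} - mean_i) · (x_{k,j} - mean_j), divisor n-1 = 4:
  S[X_1,X_1] = ((3)·(3) + (-1)·(-1) + (-1)·(-1) + (1)·(1) + (-2)·(-2)) / 4 = 16/4 = 4
  S[X_1,X_2] = ((3)·(-1.8) + (-1)·(-3.8) + (-1)·(4.2) + (1)·(-1.8) + (-2)·(3.2)) / 4 = -14/4 = -3.5
  S[X_2,X_2] = ((-1.8)·(-1.8) + (-3.8)·(-3.8) + (4.2)·(4.2) + (-1.8)·(-1.8) + (3.2)·(3.2)) / 4 = 48.8/4 = 12.2
  S = [[4, -3.5],
 [-3.5, 12.2]].

Step 3 — invert S. det(S) = 4·12.2 - (-3.5)² = 36.55.
  S^{-1} = (1/det) · [[d, -b], [-b, a]] = [[0.3338, 0.0958],
 [0.0958, 0.1094]].

Step 4 — quadratic form (x̄ - mu_0)^T · S^{-1} · (x̄ - mu_0):
  S^{-1} · (x̄ - mu_0) = (-0.7332, 0.0192),
  (x̄ - mu_0)^T · [...] = (-3)·(-0.7332) + (2.8)·(0.0192) = 2.2534.

Step 5 — scale by n: T² = 5 · 2.2534 = 11.2668.

T² ≈ 11.2668


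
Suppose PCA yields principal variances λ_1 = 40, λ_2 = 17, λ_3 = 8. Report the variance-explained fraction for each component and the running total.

Step 1 — total variance = trace(Sigma) = Σ λ_i = 40 + 17 + 8 = 65.

Step 2 — fraction explained by component i = λ_i / Σ λ:
  PC1: 40/65 = 0.6154
  PC2: 17/65 = 0.2615
  PC3: 8/65 = 0.1231

Step 3 — cumulative fraction after k components = (λ_1 + ... + λ_k) / Σ λ:
  k = 1: 40/65 = 0.6154
  k = 2: (40 + 17)/65 = 57/65 = 0.8769
  k = 3: (40 + 17 + 8)/65 = 65/65 = 1

Summary (fraction, with percent):

explained: PC1 0.6154 (61.54%), PC2 0.2615 (26.15%), PC3 0.1231 (12.31%);  cumulative: 0.6154, 0.8769, 1


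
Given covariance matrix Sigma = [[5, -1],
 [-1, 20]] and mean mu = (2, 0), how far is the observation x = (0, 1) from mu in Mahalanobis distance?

Step 1 — centre the observation: (x - mu) = (-2, 1).

Step 2 — invert Sigma. det(Sigma) = 5·20 - (-1)² = 99.
  Sigma^{-1} = (1/det) · [[d, -b], [-b, a]] = [[0.202, 0.0101],
 [0.0101, 0.0505]].

Step 3 — form the quadratic (x - mu)^T · Sigma^{-1} · (x - mu):
  Sigma^{-1} · (x - mu) = (-0.3939, 0.0303).
  (x - mu)^T · [Sigma^{-1} · (x - mu)] = (-2)·(-0.3939) + (1)·(0.0303) = 0.8182.

Step 4 — take square root: d = √(0.8182) ≈ 0.9045.

d(x, mu) = √(0.8182) ≈ 0.9045


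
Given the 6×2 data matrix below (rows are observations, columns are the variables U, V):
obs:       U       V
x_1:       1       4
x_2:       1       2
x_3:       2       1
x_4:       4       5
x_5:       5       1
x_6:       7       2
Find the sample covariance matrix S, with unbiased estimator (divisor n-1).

Step 1 — column means:
  mean(U) = (1 + 1 + 2 + 4 + 5 + 7) / 6 = 20/6 = 3.3333
  mean(V) = (4 + 2 + 1 + 5 + 1 + 2) / 6 = 15/6 = 2.5

Step 2 — sample covariance S[i,j] = (1/(n-1)) · Σ_k (x_{k,i} - mean_i) · (x_{k,j} - mean_j), with n-1 = 5.
  S[U,U] = ((-2.3333)·(-2.3333) + (-2.3333)·(-2.3333) + (-1.3333)·(-1.3333) + (0.6667)·(0.6667) + (1.6667)·(1.6667) + (3.6667)·(3.6667)) / 5 = 29.3333/5 = 5.8667
  S[U,V] = ((-2.3333)·(1.5) + (-2.3333)·(-0.5) + (-1.3333)·(-1.5) + (0.6667)·(2.5) + (1.6667)·(-1.5) + (3.6667)·(-0.5)) / 5 = -3/5 = -0.6
  S[V,V] = ((1.5)·(1.5) + (-0.5)·(-0.5) + (-1.5)·(-1.5) + (2.5)·(2.5) + (-1.5)·(-1.5) + (-0.5)·(-0.5)) / 5 = 13.5/5 = 2.7

S is symmetric (S[j,i] = S[i,j]). Assembling:

S = [[5.8667, -0.6],
 [-0.6, 2.7]]


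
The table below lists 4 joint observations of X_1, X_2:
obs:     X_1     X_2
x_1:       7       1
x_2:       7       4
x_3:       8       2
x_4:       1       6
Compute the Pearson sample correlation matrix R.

Step 1 — column means:
  mean(X_1) = (7 + 7 + 8 + 1) / 4 = 23/4 = 5.75
  mean(X_2) = (1 + 4 + 2 + 6) / 4 = 13/4 = 3.25

Step 2 — sample variances and covariances s[i,j] = (1/(n-1)) · Σ_k (x_{k,i} - mean_i) · (x_{k,j} - mean_j), with n-1 = 3:
  s[X_1,X_1] = ((1.25)·(1.25) + (1.25)·(1.25) + (2.25)·(2.25) + (-4.75)·(-4.75)) / 3 = 30.75/3 = 10.25
  s[X_1,X_2] = ((1.25)·(-2.25) + (1.25)·(0.75) + (2.25)·(-1.25) + (-4.75)·(2.75)) / 3 = -17.75/3 = -5.9167
  s[X_2,X_2] = ((-2.25)·(-2.25) + (0.75)·(0.75) + (-1.25)·(-1.25) + (2.75)·(2.75)) / 3 = 14.75/3 = 4.9167
  Sample standard deviations s_i = √(s[i,i]):
  s(X_1) = √(10.25) = 3.2016
  s(X_2) = √(4.9167) = 2.2174

Step 3 — r_{ij} = s_{ij} / (s_i · s_j):
  r[X_1,X_1] = 1 (diagonal).
  r[X_1,X_2] = -5.9167 / (3.2016 · 2.2174) = -5.9167 / 7.099 = -0.8335
  r[X_2,X_2] = 1 (diagonal).

R is symmetric with unit diagonal. Assembling:

R = [[1, -0.8335],
 [-0.8335, 1]]


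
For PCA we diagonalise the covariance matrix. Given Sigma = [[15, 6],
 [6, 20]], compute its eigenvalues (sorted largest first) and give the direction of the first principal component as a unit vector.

Step 1 — characteristic polynomial of 2×2 Sigma:
  det(Sigma - λI) = λ² - trace · λ + det = 0.
  trace = 15 + 20 = 35, det = 15·20 - (6)² = 264.
Step 2 — discriminant:
  Δ = trace² - 4·det = 1225 - 1056 = 169.
Step 3 — eigenvalues:
  λ = (trace ± √Δ)/2 = (35 ± 13)/2,
  λ_1 = 24,  λ_2 = 11.

Step 4 — unit eigenvector for λ_1: solve (Sigma - λ_1 I)v = 0. First row:
  (15 - 24)·v_x + (6)·v_y = 0, i.e. (-9)·v_x + (6)·v_y = 0,
  so v ∝ (b, λ_1 - a) = (6, 9) = u.
  ||u|| = √((6)² + (9)²) = √(117) ≈ 10.8167,
  v_1 = u/||u|| ≈ (0.5547, 0.8321) (||v_1|| = 1).

λ_1 = 24,  λ_2 = 11;  v_1 ≈ (0.5547, 0.8321)
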